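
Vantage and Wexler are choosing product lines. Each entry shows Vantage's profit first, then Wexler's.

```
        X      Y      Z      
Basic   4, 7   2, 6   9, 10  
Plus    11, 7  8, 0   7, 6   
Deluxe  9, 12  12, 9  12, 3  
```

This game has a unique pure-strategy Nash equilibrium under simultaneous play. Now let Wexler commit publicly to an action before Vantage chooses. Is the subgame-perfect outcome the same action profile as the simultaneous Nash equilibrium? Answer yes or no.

no

Vantage best-responds to each possible Wexler move:
- X: BR = Plus, leader payoff 7.
- Y: BR = Deluxe, leader payoff 9.
- Z: BR = Deluxe, leader payoff 3.
Wexler's induced payoffs are 7, 9, 3, so Wexler commits to Y. Subgame-perfect outcome: (Deluxe, Y) with payoffs (12, 9).
Under simultaneous play:
Vantage's best replies: X→Plus; Y→Deluxe; Z→Deluxe.
Wexler's best replies: Basic→Z; Plus→X; Deluxe→X.
Only (Plus, X) has each player best-responding; Nash payoffs (11, 7).
Sequential outcome (Deluxe, Y) differs from the Nash profile (Plus, X).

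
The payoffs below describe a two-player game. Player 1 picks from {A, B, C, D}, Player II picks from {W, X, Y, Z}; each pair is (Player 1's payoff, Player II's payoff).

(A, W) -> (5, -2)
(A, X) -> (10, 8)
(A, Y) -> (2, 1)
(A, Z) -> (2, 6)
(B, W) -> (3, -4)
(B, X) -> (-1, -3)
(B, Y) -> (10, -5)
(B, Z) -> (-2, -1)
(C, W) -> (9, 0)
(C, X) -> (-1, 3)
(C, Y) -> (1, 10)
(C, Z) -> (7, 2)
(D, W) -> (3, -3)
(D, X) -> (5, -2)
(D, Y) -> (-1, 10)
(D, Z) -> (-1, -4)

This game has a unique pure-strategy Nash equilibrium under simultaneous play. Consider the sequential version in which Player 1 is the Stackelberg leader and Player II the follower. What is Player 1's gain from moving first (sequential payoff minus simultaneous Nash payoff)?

0

Backward induction with Player 1 moving first.
- A → Player II plays X (best of -2, 8, 1, 6); Player 1 gets 10.
- B → Player II plays Z (best of -4, -3, -5, -1); Player 1 gets -2.
- C → Player II plays Y (best of 0, 3, 10, 2); Player 1 gets 1.
- D → Player II plays Y (best of -3, -2, 10, -4); Player 1 gets -1.
Among 10, -2, 1, -1, the best is 10 at A. Subgame-perfect outcome: (A, X) with payoffs (10, 8).
Under simultaneous play:
Player 1's best replies: W→C; X→A; Y→B; Z→C.
Player II's best replies: A→X; B→Z; C→Y; D→Y.
The unique mutual best reply is (A, X), giving (10, 8).
Player 1's commitment gain: 10 − 10 = 0.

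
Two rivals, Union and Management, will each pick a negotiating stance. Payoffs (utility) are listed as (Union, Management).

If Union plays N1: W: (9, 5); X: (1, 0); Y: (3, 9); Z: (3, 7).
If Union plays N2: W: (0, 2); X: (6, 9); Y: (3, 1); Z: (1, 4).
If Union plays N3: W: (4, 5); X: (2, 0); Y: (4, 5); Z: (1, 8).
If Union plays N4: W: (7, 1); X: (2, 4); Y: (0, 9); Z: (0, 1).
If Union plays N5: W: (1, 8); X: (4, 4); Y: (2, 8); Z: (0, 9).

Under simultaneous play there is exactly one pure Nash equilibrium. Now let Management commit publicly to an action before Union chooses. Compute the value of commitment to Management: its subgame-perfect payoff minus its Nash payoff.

Backward induction with Management moving first.
- W: Union compares 9, 0, 4, 7, 1 and picks N1; Management would get 5.
- X: Union compares 1, 6, 2, 2, 4 and picks N2; Management would get 9.
- Y: Union compares 3, 3, 4, 0, 2 and picks N3; Management would get 5.
- Z: Union compares 3, 1, 1, 0, 0 and picks N1; Management would get 7.
Management's induced payoffs are 5, 9, 5, 7, so Management commits to X. Subgame-perfect outcome: (N2, X) with payoffs (6, 9).
Under simultaneous play:
Union's best replies: W→N1; X→N2; Y→N3; Z→N1.
Management's best replies: N1→Y; N2→X; N3→Z; N4→Y; N5→Z.
The unique mutual best reply is (N2, X), giving (6, 9).
Management's commitment gain: 9 − 9 = 0.

0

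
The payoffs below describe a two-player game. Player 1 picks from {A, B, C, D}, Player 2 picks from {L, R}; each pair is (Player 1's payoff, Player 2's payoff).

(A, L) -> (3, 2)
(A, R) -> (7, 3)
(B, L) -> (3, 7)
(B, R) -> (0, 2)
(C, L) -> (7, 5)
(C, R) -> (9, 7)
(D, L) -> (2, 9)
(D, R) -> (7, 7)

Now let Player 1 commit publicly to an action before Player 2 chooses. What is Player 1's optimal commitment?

C

Work backward from Player 2's decision.
- A → Player 2 plays R (best of 2, 3); Player 1 gets 7.
- B → Player 2 plays L (best of 7, 2); Player 1 gets 3.
- C → Player 2 plays R (best of 5, 7); Player 1 gets 9.
- D → Player 2 plays L (best of 9, 7); Player 1 gets 2.
Among 7, 3, 9, 2, the best is 9 at C. Subgame-perfect outcome: (C, R) with payoffs (9, 7).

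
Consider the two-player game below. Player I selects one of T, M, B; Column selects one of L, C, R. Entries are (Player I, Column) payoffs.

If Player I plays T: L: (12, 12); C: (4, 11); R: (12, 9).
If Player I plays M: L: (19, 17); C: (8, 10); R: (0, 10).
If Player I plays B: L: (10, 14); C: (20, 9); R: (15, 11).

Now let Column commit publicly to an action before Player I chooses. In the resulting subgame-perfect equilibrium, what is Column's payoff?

Work backward from Player I's decision.
- L: BR = M, leader payoff 17.
- C: BR = B, leader payoff 9.
- R: BR = B, leader payoff 11.
Column's induced payoffs are 17, 9, 11, so Column commits to L. Subgame-perfect outcome: (M, L) with payoffs (19, 17).

17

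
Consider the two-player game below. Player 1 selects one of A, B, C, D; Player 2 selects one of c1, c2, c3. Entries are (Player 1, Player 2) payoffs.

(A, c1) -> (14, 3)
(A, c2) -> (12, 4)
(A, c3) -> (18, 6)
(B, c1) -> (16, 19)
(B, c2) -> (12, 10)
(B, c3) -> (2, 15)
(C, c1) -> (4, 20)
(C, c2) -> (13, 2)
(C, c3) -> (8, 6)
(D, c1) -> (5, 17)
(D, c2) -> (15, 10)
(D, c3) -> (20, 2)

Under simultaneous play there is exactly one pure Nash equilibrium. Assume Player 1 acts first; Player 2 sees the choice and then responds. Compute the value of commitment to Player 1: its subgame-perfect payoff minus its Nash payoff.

2

Work backward from Player 2's decision.
- A → Player 2 plays c3 (best of 3, 4, 6); Player 1 gets 18.
- B → Player 2 plays c1 (best of 19, 10, 15); Player 1 gets 16.
- C → Player 2 plays c1 (best of 20, 2, 6); Player 1 gets 4.
- D → Player 2 plays c1 (best of 17, 10, 2); Player 1 gets 5.
Maximizing over 18, 16, 4, 5, Player 1 chooses A. Subgame-perfect outcome: (A, c3) with payoffs (18, 6).
Now find the simultaneous Nash equilibrium.
Player 1's best replies: c1→B; c2→D; c3→D.
Player 2's best replies: A→c3; B→c1; C→c1; D→c1.
The unique mutual best reply is (B, c1), giving (16, 19).
Player 1's commitment gain: 18 − 16 = 2.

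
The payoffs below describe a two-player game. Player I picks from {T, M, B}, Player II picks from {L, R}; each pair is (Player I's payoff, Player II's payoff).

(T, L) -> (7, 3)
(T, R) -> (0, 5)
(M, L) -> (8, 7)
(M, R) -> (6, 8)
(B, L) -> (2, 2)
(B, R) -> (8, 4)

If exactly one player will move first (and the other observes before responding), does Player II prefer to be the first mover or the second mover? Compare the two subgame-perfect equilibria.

first

If Player I leads: Player II's best replies are T→R, M→R, B→R; Player I's induced payoffs 0, 6, 8; outcome (B, R), payoffs (8, 4).
If Player II leads: Player I's best replies are L→M, R→B; Player II's induced payoffs 7, 4; outcome (M, L), payoffs (8, 7).
Player II gets 7 moving first and 4 moving second, so Player II prefers to move first.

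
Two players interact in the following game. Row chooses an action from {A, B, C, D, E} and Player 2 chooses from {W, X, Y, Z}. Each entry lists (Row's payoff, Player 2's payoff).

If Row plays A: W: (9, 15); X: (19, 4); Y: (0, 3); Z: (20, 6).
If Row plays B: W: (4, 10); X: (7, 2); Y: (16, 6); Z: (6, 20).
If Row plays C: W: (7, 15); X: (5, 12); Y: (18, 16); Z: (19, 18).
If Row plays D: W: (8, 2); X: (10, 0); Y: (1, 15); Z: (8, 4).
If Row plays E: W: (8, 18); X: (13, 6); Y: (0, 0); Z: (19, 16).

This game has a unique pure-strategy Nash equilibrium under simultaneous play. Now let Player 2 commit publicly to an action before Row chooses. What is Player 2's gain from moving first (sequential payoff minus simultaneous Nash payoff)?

1

Solve by backward induction (Player 2 leads).
- W: Row compares 9, 4, 7, 8, 8 and picks A; Player 2 would get 15.
- X: Row compares 19, 7, 5, 10, 13 and picks A; Player 2 would get 4.
- Y: Row compares 0, 16, 18, 1, 0 and picks C; Player 2 would get 16.
- Z: Row compares 20, 6, 19, 8, 19 and picks A; Player 2 would get 6.
Among 15, 4, 16, 6, the best is 16 at Y. Subgame-perfect outcome: (C, Y) with payoffs (18, 16).
Under simultaneous play:
Row's best replies: W→A; X→A; Y→C; Z→A.
Player 2's best replies: A→W; B→Z; C→Z; D→Y; E→W.
Only (A, W) has each player best-responding; Nash payoffs (9, 15).
Player 2's commitment gain: 16 − 15 = 1.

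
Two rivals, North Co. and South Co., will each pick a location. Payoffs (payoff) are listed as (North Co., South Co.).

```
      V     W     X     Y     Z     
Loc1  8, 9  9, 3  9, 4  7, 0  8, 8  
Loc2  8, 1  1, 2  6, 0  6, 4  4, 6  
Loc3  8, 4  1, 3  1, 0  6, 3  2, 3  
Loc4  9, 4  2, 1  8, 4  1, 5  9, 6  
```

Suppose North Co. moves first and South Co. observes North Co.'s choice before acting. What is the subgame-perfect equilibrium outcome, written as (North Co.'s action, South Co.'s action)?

Solve by backward induction (North Co. leads).
- Loc1: South Co. compares 9, 3, 4, 0, 8 and picks V; North Co. would get 8.
- Loc2: South Co. compares 1, 2, 0, 4, 6 and picks Z; North Co. would get 4.
- Loc3: South Co. compares 4, 3, 0, 3, 3 and picks V; North Co. would get 8.
- Loc4: South Co. compares 4, 1, 4, 5, 6 and picks Z; North Co. would get 9.
Maximizing over 8, 4, 8, 9, North Co. chooses Loc4. Subgame-perfect outcome: (Loc4, Z) with payoffs (9, 6).

(Loc4, Z)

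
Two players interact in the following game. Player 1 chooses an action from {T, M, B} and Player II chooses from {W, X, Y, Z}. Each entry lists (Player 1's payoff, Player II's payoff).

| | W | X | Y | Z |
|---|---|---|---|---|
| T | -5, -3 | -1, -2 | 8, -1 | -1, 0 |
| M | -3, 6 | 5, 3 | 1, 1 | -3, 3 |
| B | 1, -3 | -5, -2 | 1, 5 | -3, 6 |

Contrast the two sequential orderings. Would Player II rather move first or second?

first

If Player 1 leads: Player II's best replies are T→Z, M→W, B→Z; Player 1's induced payoffs -1, -3, -3; outcome (T, Z), payoffs (-1, 0).
If Player II leads: Player 1's best replies are W→B, X→M, Y→T, Z→T; Player II's induced payoffs -3, 3, -1, 0; outcome (M, X), payoffs (5, 3).
Player II gets 3 moving first and 0 moving second, so Player II prefers to move first.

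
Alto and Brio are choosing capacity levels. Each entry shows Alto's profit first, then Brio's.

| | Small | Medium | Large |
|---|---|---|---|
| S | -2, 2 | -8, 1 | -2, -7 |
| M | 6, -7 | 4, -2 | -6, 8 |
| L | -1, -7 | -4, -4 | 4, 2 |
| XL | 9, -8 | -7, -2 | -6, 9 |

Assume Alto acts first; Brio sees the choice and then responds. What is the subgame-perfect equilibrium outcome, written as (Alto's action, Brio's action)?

Brio best-responds to each possible Alto move:
- S: BR = Small, leader payoff -2.
- M: BR = Large, leader payoff -6.
- L: BR = Large, leader payoff 4.
- XL: BR = Large, leader payoff -6.
Among -2, -6, 4, -6, the best is 4 at L. Subgame-perfect outcome: (L, Large) with payoffs (4, 2).

(L, Large)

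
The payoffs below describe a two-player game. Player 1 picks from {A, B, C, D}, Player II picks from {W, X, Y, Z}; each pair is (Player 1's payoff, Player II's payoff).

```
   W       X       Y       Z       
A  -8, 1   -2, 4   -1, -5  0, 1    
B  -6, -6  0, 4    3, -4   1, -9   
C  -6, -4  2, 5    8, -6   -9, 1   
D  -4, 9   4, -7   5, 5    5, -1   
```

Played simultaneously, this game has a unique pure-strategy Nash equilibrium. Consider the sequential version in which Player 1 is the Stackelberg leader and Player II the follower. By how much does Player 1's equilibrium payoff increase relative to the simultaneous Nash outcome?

Work backward from Player II's decision.
- A → Player II plays X (best of 1, 4, -5, 1); Player 1 gets -2.
- B → Player II plays X (best of -6, 4, -4, -9); Player 1 gets 0.
- C → Player II plays X (best of -4, 5, -6, 1); Player 1 gets 2.
- D → Player II plays W (best of 9, -7, 5, -1); Player 1 gets -4.
Player 1's induced payoffs are -2, 0, 2, -4, so Player 1 commits to C. Subgame-perfect outcome: (C, X) with payoffs (2, 5).
Now find the simultaneous Nash equilibrium.
Player 1's best replies: W→D; X→D; Y→C; Z→D.
Player II's best replies: A→X; B→X; C→X; D→W.
Only (D, W) has each player best-responding; Nash payoffs (-4, 9).
Player 1's commitment gain: 2 − -4 = 6.

6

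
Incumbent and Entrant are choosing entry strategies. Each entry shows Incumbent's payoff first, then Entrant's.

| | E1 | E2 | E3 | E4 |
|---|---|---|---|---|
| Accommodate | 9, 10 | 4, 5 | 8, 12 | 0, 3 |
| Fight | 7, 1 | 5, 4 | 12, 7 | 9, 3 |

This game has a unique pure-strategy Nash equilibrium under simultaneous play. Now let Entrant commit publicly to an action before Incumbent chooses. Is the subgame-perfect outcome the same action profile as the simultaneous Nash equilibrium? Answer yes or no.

Incumbent best-responds to each possible Entrant move:
- E1: Incumbent compares 9, 7 and picks Accommodate; Entrant would get 10.
- E2: Incumbent compares 4, 5 and picks Fight; Entrant would get 4.
- E3: Incumbent compares 8, 12 and picks Fight; Entrant would get 7.
- E4: Incumbent compares 0, 9 and picks Fight; Entrant would get 3.
Entrant's induced payoffs are 10, 4, 7, 3, so Entrant commits to E1. Subgame-perfect outcome: (Accommodate, E1) with payoffs (9, 10).
Now find the simultaneous Nash equilibrium.
Incumbent's best replies: E1→Accommodate; E2→Fight; E3→Fight; E4→Fight.
Entrant's best replies: Accommodate→E3; Fight→E3.
Only (Fight, E3) has each player best-responding; Nash payoffs (12, 7).
Sequential outcome (Accommodate, E1) differs from the Nash profile (Fight, E3).

no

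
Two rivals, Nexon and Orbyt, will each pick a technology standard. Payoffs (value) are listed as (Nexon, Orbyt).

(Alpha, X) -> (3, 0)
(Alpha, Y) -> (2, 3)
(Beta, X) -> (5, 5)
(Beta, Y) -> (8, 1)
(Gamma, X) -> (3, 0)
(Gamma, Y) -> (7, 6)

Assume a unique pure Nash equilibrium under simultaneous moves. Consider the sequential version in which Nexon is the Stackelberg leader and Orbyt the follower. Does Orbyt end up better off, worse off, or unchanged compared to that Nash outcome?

better off

Backward induction with Nexon moving first.
- Alpha: BR = Y, leader payoff 2.
- Beta: BR = X, leader payoff 5.
- Gamma: BR = Y, leader payoff 7.
Among 2, 5, 7, the best is 7 at Gamma. Subgame-perfect outcome: (Gamma, Y) with payoffs (7, 6).
For the simultaneous game, intersect best replies.
Nexon's best replies: X→Beta; Y→Beta.
Orbyt's best replies: Alpha→Y; Beta→X; Gamma→Y.
The unique mutual best reply is (Beta, X), giving (5, 5).
Orbyt earns 6 sequentially versus 5 at the Nash outcome: better off.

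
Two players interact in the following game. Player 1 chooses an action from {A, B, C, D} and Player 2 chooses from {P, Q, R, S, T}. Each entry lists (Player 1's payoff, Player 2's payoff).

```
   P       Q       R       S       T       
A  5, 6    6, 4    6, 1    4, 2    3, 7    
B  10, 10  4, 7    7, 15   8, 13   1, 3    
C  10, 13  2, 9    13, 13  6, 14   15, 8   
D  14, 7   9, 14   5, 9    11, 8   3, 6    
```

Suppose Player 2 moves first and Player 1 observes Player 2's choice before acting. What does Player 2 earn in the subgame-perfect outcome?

Solve by backward induction (Player 2 leads).
- P: Player 1 compares 5, 10, 10, 14 and picks D; Player 2 would get 7.
- Q: Player 1 compares 6, 4, 2, 9 and picks D; Player 2 would get 14.
- R: Player 1 compares 6, 7, 13, 5 and picks C; Player 2 would get 13.
- S: Player 1 compares 4, 8, 6, 11 and picks D; Player 2 would get 8.
- T: Player 1 compares 3, 1, 15, 3 and picks C; Player 2 would get 8.
Among 7, 14, 13, 8, 8, the best is 14 at Q. Subgame-perfect outcome: (D, Q) with payoffs (9, 14).

14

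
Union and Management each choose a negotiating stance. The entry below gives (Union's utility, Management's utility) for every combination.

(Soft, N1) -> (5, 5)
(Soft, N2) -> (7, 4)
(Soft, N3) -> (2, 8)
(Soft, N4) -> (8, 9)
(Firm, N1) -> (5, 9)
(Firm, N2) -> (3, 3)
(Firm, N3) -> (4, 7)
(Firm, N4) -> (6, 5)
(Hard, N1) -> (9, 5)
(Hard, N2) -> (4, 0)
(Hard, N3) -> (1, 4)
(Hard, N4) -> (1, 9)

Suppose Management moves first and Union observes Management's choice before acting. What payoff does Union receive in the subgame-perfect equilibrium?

8

Solve by backward induction (Management leads).
- N1: Union compares 5, 5, 9 and picks Hard; Management would get 5.
- N2: Union compares 7, 3, 4 and picks Soft; Management would get 4.
- N3: Union compares 2, 4, 1 and picks Firm; Management would get 7.
- N4: Union compares 8, 6, 1 and picks Soft; Management would get 9.
Management's induced payoffs are 5, 4, 7, 9, so Management commits to N4. Subgame-perfect outcome: (Soft, N4) with payoffs (8, 9).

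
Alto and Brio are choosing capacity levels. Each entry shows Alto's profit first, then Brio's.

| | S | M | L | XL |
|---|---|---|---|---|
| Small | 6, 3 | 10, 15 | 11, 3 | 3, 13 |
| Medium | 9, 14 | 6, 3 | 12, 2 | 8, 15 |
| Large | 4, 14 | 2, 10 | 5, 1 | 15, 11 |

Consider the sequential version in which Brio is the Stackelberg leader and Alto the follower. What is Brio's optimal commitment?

Solve by backward induction (Brio leads).
- S: BR = Medium, leader payoff 14.
- M: BR = Small, leader payoff 15.
- L: BR = Medium, leader payoff 2.
- XL: BR = Large, leader payoff 11.
Brio's induced payoffs are 14, 15, 2, 11, so Brio commits to M. Subgame-perfect outcome: (Small, M) with payoffs (10, 15).

M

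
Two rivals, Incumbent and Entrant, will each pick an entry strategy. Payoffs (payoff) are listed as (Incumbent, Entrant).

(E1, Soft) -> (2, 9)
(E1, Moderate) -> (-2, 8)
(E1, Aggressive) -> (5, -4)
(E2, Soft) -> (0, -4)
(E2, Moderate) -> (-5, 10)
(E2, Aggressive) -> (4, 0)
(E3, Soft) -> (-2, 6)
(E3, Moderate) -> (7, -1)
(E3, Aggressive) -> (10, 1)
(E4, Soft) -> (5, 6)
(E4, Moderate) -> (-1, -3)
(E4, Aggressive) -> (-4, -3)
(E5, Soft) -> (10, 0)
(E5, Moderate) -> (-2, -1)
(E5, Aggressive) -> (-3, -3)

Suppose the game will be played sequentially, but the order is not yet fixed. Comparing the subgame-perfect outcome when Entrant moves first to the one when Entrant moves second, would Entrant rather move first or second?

If Incumbent leads: Entrant's best replies are E1→Soft, E2→Moderate, E3→Soft, E4→Soft, E5→Soft; Incumbent's induced payoffs 2, -5, -2, 5, 10; outcome (E5, Soft), payoffs (10, 0).
If Entrant leads: Incumbent's best replies are Soft→E5, Moderate→E3, Aggressive→E3; Entrant's induced payoffs 0, -1, 1; outcome (E3, Aggressive), payoffs (10, 1).
Entrant gets 1 moving first and 0 moving second, so Entrant prefers to move first.

first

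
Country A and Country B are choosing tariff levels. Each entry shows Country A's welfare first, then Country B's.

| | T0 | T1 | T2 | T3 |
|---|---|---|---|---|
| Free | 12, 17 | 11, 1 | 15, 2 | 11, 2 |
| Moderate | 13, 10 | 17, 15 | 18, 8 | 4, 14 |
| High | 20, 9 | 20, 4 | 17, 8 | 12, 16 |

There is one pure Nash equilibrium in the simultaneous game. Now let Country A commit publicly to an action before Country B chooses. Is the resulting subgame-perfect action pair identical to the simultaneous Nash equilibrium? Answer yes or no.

no

Country B best-responds to each possible Country A move:
- Free: Country B compares 17, 1, 2, 2 and picks T0; Country A would get 12.
- Moderate: Country B compares 10, 15, 8, 14 and picks T1; Country A would get 17.
- High: Country B compares 9, 4, 8, 16 and picks T3; Country A would get 12.
Maximizing over 12, 17, 12, Country A chooses Moderate. Subgame-perfect outcome: (Moderate, T1) with payoffs (17, 15).
Now find the simultaneous Nash equilibrium.
Country A's best replies: T0→High; T1→High; T2→Moderate; T3→High.
Country B's best replies: Free→T0; Moderate→T1; High→T3.
The unique mutual best reply is (High, T3), giving (12, 16).
Sequential outcome (Moderate, T1) differs from the Nash profile (High, T3).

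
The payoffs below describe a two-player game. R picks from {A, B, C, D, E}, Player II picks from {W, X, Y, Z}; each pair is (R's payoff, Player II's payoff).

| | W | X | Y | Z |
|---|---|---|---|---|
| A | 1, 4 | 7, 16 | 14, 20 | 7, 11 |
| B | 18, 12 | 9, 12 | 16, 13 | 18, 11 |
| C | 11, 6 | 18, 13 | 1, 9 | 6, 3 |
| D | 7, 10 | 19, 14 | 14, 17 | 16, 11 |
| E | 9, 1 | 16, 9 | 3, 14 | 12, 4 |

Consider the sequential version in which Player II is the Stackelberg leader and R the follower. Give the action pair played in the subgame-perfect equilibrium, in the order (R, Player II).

(D, X)

Backward induction with Player II moving first.
- W: R compares 1, 18, 11, 7, 9 and picks B; Player II would get 12.
- X: R compares 7, 9, 18, 19, 16 and picks D; Player II would get 14.
- Y: R compares 14, 16, 1, 14, 3 and picks B; Player II would get 13.
- Z: R compares 7, 18, 6, 16, 12 and picks B; Player II would get 11.
Maximizing over 12, 14, 13, 11, Player II chooses X. Subgame-perfect outcome: (D, X) with payoffs (19, 14).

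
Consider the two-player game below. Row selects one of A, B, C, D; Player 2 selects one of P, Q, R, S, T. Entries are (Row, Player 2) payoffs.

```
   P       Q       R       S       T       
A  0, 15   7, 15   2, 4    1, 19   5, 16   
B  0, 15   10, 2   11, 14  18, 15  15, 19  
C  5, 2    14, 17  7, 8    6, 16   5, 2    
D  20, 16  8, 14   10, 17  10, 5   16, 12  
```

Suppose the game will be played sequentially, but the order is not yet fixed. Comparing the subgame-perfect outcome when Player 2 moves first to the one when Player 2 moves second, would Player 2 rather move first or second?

second

If Row leads: Player 2's best replies are A→S, B→T, C→Q, D→R; Row's induced payoffs 1, 15, 14, 10; outcome (B, T), payoffs (15, 19).
If Player 2 leads: Row's best replies are P→D, Q→C, R→B, S→B, T→D; Player 2's induced payoffs 16, 17, 14, 15, 12; outcome (C, Q), payoffs (14, 17).
Player 2 gets 17 moving first and 19 moving second, so Player 2 prefers to move second.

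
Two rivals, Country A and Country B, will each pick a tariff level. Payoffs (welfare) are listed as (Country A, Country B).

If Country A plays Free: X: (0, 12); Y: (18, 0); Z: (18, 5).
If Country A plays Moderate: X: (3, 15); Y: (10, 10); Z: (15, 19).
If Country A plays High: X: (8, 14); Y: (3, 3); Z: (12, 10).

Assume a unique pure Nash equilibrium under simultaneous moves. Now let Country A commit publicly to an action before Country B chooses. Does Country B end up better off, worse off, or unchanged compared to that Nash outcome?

better off

Solve by backward induction (Country A leads).
- Free: Country B compares 12, 0, 5 and picks X; Country A would get 0.
- Moderate: Country B compares 15, 10, 19 and picks Z; Country A would get 15.
- High: Country B compares 14, 3, 10 and picks X; Country A would get 8.
Maximizing over 0, 15, 8, Country A chooses Moderate. Subgame-perfect outcome: (Moderate, Z) with payoffs (15, 19).
Now find the simultaneous Nash equilibrium.
Country A's best replies: X→High; Y→Free; Z→Free.
Country B's best replies: Free→X; Moderate→Z; High→X.
The unique mutual best reply is (High, X), giving (8, 14).
Country B earns 19 sequentially versus 14 at the Nash outcome: better off.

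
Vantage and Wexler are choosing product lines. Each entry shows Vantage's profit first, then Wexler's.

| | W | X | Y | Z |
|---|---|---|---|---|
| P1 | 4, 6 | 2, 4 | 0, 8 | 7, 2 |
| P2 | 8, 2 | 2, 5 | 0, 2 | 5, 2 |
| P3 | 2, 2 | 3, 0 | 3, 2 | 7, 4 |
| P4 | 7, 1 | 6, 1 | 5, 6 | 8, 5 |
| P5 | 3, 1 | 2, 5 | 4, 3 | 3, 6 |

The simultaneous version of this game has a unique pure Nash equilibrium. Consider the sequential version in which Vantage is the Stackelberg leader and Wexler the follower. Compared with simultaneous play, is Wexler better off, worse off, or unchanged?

Solve by backward induction (Vantage leads).
- P1: Wexler compares 6, 4, 8, 2 and picks Y; Vantage would get 0.
- P2: Wexler compares 2, 5, 2, 2 and picks X; Vantage would get 2.
- P3: Wexler compares 2, 0, 2, 4 and picks Z; Vantage would get 7.
- P4: Wexler compares 1, 1, 6, 5 and picks Y; Vantage would get 5.
- P5: Wexler compares 1, 5, 3, 6 and picks Z; Vantage would get 3.
Vantage's induced payoffs are 0, 2, 7, 5, 3, so Vantage commits to P3. Subgame-perfect outcome: (P3, Z) with payoffs (7, 4).
For the simultaneous game, intersect best replies.
Vantage's best replies: W→P2; X→P4; Y→P4; Z→P4.
Wexler's best replies: P1→Y; P2→X; P3→Z; P4→Y; P5→Z.
The unique mutual best reply is (P4, Y), giving (5, 6).
Wexler earns 4 sequentially versus 6 at the Nash outcome: worse off.

worse off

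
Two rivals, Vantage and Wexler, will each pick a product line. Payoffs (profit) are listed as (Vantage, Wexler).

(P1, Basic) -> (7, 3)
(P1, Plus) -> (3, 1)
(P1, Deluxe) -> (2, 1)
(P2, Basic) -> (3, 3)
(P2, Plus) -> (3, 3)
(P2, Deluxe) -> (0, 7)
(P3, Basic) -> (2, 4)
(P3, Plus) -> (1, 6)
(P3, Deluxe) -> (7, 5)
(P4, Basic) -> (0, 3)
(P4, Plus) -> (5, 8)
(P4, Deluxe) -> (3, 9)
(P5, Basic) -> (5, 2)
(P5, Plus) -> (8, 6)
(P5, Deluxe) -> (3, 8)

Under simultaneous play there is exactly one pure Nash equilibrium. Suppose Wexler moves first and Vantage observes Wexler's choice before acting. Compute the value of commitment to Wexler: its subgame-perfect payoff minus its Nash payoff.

Solve by backward induction (Wexler leads).
- Basic: Vantage compares 7, 3, 2, 0, 5 and picks P1; Wexler would get 3.
- Plus: Vantage compares 3, 3, 1, 5, 8 and picks P5; Wexler would get 6.
- Deluxe: Vantage compares 2, 0, 7, 3, 3 and picks P3; Wexler would get 5.
Wexler's induced payoffs are 3, 6, 5, so Wexler commits to Plus. Subgame-perfect outcome: (P5, Plus) with payoffs (8, 6).
Under simultaneous play:
Vantage's best replies: Basic→P1; Plus→P5; Deluxe→P3.
Wexler's best replies: P1→Basic; P2→Deluxe; P3→Plus; P4→Deluxe; P5→Deluxe.
Only (P1, Basic) has each player best-responding; Nash payoffs (7, 3).
Wexler's commitment gain: 6 − 3 = 3.

3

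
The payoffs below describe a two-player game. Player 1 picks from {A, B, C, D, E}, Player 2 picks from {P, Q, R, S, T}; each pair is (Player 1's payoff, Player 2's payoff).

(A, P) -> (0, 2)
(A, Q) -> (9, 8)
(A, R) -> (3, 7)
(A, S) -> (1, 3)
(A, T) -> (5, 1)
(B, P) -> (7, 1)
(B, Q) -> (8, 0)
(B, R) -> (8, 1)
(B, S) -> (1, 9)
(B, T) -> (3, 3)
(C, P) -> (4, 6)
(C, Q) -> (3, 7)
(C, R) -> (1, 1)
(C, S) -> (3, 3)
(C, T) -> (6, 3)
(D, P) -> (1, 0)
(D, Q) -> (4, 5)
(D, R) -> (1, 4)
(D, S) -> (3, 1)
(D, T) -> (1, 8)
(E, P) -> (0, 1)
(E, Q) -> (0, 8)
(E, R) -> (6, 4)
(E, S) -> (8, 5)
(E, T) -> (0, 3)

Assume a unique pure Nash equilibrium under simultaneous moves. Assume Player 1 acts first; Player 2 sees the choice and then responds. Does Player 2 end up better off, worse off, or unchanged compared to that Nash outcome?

unchanged

Work backward from Player 2's decision.
- A: BR = Q, leader payoff 9.
- B: BR = S, leader payoff 1.
- C: BR = Q, leader payoff 3.
- D: BR = T, leader payoff 1.
- E: BR = Q, leader payoff 0.
Among 9, 1, 3, 1, 0, the best is 9 at A. Subgame-perfect outcome: (A, Q) with payoffs (9, 8).
For the simultaneous game, intersect best replies.
Player 1's best replies: P→B; Q→A; R→B; S→E; T→C.
Player 2's best replies: A→Q; B→S; C→Q; D→T; E→Q.
Only (A, Q) has each player best-responding; Nash payoffs (9, 8).
Player 2 earns 8 sequentially versus 8 at the Nash outcome: unchanged.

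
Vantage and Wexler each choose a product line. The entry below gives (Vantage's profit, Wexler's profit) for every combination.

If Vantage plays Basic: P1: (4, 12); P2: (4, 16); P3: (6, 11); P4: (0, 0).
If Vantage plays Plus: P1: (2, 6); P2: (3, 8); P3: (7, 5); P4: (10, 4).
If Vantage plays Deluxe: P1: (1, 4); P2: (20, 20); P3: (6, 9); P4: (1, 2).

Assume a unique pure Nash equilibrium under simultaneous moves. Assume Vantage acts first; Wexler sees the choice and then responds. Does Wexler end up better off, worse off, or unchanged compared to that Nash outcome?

Work backward from Wexler's decision.
- Basic → Wexler plays P2 (best of 12, 16, 11, 0); Vantage gets 4.
- Plus → Wexler plays P2 (best of 6, 8, 5, 4); Vantage gets 3.
- Deluxe → Wexler plays P2 (best of 4, 20, 9, 2); Vantage gets 20.
Maximizing over 4, 3, 20, Vantage chooses Deluxe. Subgame-perfect outcome: (Deluxe, P2) with payoffs (20, 20).
Now find the simultaneous Nash equilibrium.
Vantage's best replies: P1→Basic; P2→Deluxe; P3→Plus; P4→Plus.
Wexler's best replies: Basic→P2; Plus→P2; Deluxe→P2.
The unique mutual best reply is (Deluxe, P2), giving (20, 20).
Wexler earns 20 sequentially versus 20 at the Nash outcome: unchanged.

unchanged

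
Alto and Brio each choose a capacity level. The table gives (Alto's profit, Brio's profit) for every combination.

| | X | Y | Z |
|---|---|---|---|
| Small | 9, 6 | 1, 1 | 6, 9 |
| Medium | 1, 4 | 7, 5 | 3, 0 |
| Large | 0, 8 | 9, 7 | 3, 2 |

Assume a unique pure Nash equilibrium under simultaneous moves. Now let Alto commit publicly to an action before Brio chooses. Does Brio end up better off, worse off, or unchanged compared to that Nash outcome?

Backward induction with Alto moving first.
- Small → Brio plays Z (best of 6, 1, 9); Alto gets 6.
- Medium → Brio plays Y (best of 4, 5, 0); Alto gets 7.
- Large → Brio plays X (best of 8, 7, 2); Alto gets 0.
Alto's induced payoffs are 6, 7, 0, so Alto commits to Medium. Subgame-perfect outcome: (Medium, Y) with payoffs (7, 5).
For the simultaneous game, intersect best replies.
Alto's best replies: X→Small; Y→Large; Z→Small.
Brio's best replies: Small→Z; Medium→Y; Large→X.
The unique mutual best reply is (Small, Z), giving (6, 9).
Brio earns 5 sequentially versus 9 at the Nash outcome: worse off.

worse off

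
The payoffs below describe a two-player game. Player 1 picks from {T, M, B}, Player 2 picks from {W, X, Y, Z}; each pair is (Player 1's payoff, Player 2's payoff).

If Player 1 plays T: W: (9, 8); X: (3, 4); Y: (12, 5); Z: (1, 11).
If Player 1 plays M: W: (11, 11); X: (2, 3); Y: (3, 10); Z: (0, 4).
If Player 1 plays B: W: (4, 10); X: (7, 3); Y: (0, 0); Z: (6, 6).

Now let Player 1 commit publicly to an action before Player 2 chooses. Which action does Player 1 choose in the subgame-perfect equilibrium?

Work backward from Player 2's decision.
- T: BR = Z, leader payoff 1.
- M: BR = W, leader payoff 11.
- B: BR = W, leader payoff 4.
Player 1's induced payoffs are 1, 11, 4, so Player 1 commits to M. Subgame-perfect outcome: (M, W) with payoffs (11, 11).

M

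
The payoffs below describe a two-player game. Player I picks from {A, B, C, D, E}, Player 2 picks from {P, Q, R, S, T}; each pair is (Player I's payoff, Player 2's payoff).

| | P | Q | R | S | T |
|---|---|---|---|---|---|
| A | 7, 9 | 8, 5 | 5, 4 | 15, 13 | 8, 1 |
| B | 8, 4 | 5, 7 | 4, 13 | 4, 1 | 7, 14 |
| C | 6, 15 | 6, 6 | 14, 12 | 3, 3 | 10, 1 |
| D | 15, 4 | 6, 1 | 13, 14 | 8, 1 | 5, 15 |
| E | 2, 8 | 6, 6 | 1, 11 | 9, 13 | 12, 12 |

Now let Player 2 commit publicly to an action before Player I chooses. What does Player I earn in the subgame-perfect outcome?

Player I best-responds to each possible Player 2 move:
- P → Player I plays D (best of 7, 8, 6, 15, 2); Player 2 gets 4.
- Q → Player I plays A (best of 8, 5, 6, 6, 6); Player 2 gets 5.
- R → Player I plays C (best of 5, 4, 14, 13, 1); Player 2 gets 12.
- S → Player I plays A (best of 15, 4, 3, 8, 9); Player 2 gets 13.
- T → Player I plays E (best of 8, 7, 10, 5, 12); Player 2 gets 12.
Player 2's induced payoffs are 4, 5, 12, 13, 12, so Player 2 commits to S. Subgame-perfect outcome: (A, S) with payoffs (15, 13).

15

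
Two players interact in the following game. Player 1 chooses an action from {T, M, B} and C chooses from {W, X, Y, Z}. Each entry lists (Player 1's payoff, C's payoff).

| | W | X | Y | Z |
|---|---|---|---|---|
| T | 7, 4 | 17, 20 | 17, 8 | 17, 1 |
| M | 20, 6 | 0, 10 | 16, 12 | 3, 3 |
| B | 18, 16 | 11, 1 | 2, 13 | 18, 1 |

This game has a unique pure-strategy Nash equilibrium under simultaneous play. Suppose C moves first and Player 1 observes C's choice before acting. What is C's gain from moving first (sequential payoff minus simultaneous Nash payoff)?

0

Player 1 best-responds to each possible C move:
- W: BR = M, leader payoff 6.
- X: BR = T, leader payoff 20.
- Y: BR = T, leader payoff 8.
- Z: BR = B, leader payoff 1.
Among 6, 20, 8, 1, the best is 20 at X. Subgame-perfect outcome: (T, X) with payoffs (17, 20).
For the simultaneous game, intersect best replies.
Player 1's best replies: W→M; X→T; Y→T; Z→B.
C's best replies: T→X; M→Y; B→W.
The unique mutual best reply is (T, X), giving (17, 20).
C's commitment gain: 20 − 20 = 0.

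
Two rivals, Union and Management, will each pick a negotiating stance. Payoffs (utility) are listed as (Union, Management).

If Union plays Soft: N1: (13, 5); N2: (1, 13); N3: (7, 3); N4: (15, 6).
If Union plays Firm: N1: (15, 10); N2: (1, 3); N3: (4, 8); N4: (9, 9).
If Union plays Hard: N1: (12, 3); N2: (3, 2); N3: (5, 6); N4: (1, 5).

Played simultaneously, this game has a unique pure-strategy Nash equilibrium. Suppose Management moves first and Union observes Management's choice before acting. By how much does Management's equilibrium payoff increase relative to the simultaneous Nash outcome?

0

Solve by backward induction (Management leads).
- N1 → Union plays Firm (best of 13, 15, 12); Management gets 10.
- N2 → Union plays Hard (best of 1, 1, 3); Management gets 2.
- N3 → Union plays Soft (best of 7, 4, 5); Management gets 3.
- N4 → Union plays Soft (best of 15, 9, 1); Management gets 6.
Maximizing over 10, 2, 3, 6, Management chooses N1. Subgame-perfect outcome: (Firm, N1) with payoffs (15, 10).
Now find the simultaneous Nash equilibrium.
Union's best replies: N1→Firm; N2→Hard; N3→Soft; N4→Soft.
Management's best replies: Soft→N2; Firm→N1; Hard→N3.
The unique mutual best reply is (Firm, N1), giving (15, 10).
Management's commitment gain: 10 − 10 = 0.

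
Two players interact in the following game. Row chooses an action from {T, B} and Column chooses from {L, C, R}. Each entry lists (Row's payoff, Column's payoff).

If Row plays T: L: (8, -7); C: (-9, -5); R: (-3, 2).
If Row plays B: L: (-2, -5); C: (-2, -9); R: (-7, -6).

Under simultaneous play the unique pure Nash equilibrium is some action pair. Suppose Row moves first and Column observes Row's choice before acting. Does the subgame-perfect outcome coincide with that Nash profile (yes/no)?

no

Solve by backward induction (Row leads).
- T: BR = R, leader payoff -3.
- B: BR = L, leader payoff -2.
Among -3, -2, the best is -2 at B. Subgame-perfect outcome: (B, L) with payoffs (-2, -5).
Under simultaneous play:
Row's best replies: L→T; C→B; R→T.
Column's best replies: T→R; B→L.
The unique mutual best reply is (T, R), giving (-3, 2).
Sequential outcome (B, L) differs from the Nash profile (T, R).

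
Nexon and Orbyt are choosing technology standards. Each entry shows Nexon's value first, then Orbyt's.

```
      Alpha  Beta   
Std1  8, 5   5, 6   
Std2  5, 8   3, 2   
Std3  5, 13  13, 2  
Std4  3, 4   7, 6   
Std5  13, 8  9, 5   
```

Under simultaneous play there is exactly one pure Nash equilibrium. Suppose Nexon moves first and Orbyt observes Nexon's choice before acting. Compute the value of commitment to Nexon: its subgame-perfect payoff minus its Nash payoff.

0

Work backward from Orbyt's decision.
- Std1 → Orbyt plays Beta (best of 5, 6); Nexon gets 5.
- Std2 → Orbyt plays Alpha (best of 8, 2); Nexon gets 5.
- Std3 → Orbyt plays Alpha (best of 13, 2); Nexon gets 5.
- Std4 → Orbyt plays Beta (best of 4, 6); Nexon gets 7.
- Std5 → Orbyt plays Alpha (best of 8, 5); Nexon gets 13.
Among 5, 5, 5, 7, 13, the best is 13 at Std5. Subgame-perfect outcome: (Std5, Alpha) with payoffs (13, 8).
For the simultaneous game, intersect best replies.
Nexon's best replies: Alpha→Std5; Beta→Std3.
Orbyt's best replies: Std1→Beta; Std2→Alpha; Std3→Alpha; Std4→Beta; Std5→Alpha.
Only (Std5, Alpha) has each player best-responding; Nash payoffs (13, 8).
Nexon's commitment gain: 13 − 13 = 0.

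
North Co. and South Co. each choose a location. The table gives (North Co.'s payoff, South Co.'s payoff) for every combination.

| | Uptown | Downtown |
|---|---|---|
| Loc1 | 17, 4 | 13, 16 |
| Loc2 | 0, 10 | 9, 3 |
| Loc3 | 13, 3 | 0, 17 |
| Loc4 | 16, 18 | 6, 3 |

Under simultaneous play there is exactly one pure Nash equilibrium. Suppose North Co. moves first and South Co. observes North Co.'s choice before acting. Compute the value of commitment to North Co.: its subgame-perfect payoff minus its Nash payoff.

3

South Co. best-responds to each possible North Co. move:
- Loc1: South Co. compares 4, 16 and picks Downtown; North Co. would get 13.
- Loc2: South Co. compares 10, 3 and picks Uptown; North Co. would get 0.
- Loc3: South Co. compares 3, 17 and picks Downtown; North Co. would get 0.
- Loc4: South Co. compares 18, 3 and picks Uptown; North Co. would get 16.
Maximizing over 13, 0, 0, 16, North Co. chooses Loc4. Subgame-perfect outcome: (Loc4, Uptown) with payoffs (16, 18).
For the simultaneous game, intersect best replies.
North Co.'s best replies: Uptown→Loc1; Downtown→Loc1.
South Co.'s best replies: Loc1→Downtown; Loc2→Uptown; Loc3→Downtown; Loc4→Uptown.
The unique mutual best reply is (Loc1, Downtown), giving (13, 16).
North Co.'s commitment gain: 16 − 13 = 3.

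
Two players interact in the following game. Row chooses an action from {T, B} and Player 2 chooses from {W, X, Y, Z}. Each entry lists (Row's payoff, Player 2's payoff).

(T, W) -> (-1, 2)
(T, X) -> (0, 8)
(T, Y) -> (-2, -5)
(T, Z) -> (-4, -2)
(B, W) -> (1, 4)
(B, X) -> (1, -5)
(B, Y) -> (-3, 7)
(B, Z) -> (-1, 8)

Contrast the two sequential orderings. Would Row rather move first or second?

If Row leads: Player 2's best replies are T→X, B→Z; Row's induced payoffs 0, -1; outcome (T, X), payoffs (0, 8).
If Player 2 leads: Row's best replies are W→B, X→B, Y→T, Z→B; Player 2's induced payoffs 4, -5, -5, 8; outcome (B, Z), payoffs (-1, 8).
Row gets 0 moving first and -1 moving second, so Row prefers to move first.

first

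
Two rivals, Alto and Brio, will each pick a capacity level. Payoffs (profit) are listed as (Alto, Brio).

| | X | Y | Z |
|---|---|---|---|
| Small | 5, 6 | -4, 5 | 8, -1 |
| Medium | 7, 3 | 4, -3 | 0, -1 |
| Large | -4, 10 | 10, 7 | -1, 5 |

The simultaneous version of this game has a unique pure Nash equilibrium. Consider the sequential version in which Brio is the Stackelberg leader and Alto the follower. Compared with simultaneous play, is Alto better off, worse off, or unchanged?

better off

Solve by backward induction (Brio leads).
- X: Alto compares 5, 7, -4 and picks Medium; Brio would get 3.
- Y: Alto compares -4, 4, 10 and picks Large; Brio would get 7.
- Z: Alto compares 8, 0, -1 and picks Small; Brio would get -1.
Brio's induced payoffs are 3, 7, -1, so Brio commits to Y. Subgame-perfect outcome: (Large, Y) with payoffs (10, 7).
Under simultaneous play:
Alto's best replies: X→Medium; Y→Large; Z→Small.
Brio's best replies: Small→X; Medium→X; Large→X.
Only (Medium, X) has each player best-responding; Nash payoffs (7, 3).
Alto earns 10 sequentially versus 7 at the Nash outcome: better off.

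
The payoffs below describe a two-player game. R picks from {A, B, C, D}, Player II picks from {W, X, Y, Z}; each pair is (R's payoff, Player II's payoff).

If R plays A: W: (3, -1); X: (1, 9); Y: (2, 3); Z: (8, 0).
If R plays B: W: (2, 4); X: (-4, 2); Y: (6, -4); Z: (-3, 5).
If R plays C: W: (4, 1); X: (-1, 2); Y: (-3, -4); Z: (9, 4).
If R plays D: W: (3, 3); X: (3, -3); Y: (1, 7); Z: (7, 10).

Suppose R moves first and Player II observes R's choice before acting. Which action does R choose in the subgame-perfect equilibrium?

C

Solve by backward induction (R leads).
- A → Player II plays X (best of -1, 9, 3, 0); R gets 1.
- B → Player II plays Z (best of 4, 2, -4, 5); R gets -3.
- C → Player II plays Z (best of 1, 2, -4, 4); R gets 9.
- D → Player II plays Z (best of 3, -3, 7, 10); R gets 7.
Maximizing over 1, -3, 9, 7, R chooses C. Subgame-perfect outcome: (C, Z) with payoffs (9, 4).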